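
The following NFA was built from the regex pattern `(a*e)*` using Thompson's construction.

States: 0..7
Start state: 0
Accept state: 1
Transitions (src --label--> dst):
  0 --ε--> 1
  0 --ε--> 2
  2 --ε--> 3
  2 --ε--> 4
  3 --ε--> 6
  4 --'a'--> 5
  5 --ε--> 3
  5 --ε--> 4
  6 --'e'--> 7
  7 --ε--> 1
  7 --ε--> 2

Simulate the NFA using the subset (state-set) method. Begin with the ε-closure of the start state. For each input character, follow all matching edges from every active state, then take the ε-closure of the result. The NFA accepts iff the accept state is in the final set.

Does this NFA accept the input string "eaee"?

Answer: ACCEPT

Derivation:
S₀ = ε-closure({0}) = {0,1,2,3,4,6}
'e' @ 1: {1,2,3,4,6,7}  [accepting]
'a' @ 2: {3,4,5,6}
'e' @ 3: {1,2,3,4,6,7}  [accepting]
'e' @ 4: {1,2,3,4,6,7}  [accepting]
final: {1,2,3,4,6,7}; accept 1 in set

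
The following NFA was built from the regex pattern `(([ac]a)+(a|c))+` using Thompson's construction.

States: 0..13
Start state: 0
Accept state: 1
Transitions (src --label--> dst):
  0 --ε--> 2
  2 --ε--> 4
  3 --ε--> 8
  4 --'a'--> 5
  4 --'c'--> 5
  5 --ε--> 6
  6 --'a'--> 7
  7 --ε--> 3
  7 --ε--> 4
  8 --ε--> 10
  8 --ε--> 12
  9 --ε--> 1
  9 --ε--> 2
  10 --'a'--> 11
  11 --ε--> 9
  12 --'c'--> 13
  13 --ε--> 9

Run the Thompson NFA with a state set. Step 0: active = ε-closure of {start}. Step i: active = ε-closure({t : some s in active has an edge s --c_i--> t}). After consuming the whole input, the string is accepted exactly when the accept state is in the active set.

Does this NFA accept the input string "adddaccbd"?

start: ε-closure({0}) = {0,2,4}
'a' @ 1: {5,6}
'd' @ 2: {}  — state set empty
rest 'ddaccbd' ignored (set empty)
end set {} — state 1 not in

Answer: REJECT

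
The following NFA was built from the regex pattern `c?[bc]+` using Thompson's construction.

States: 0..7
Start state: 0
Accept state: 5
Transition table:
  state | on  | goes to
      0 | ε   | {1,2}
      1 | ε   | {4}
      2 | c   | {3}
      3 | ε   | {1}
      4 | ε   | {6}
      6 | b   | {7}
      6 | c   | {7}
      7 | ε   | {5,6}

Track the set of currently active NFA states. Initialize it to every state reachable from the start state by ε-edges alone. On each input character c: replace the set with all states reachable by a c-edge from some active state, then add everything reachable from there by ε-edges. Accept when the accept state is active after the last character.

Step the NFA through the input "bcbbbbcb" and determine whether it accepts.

S₀ = ε-closure({0}) = {0,1,2,4,6}
'b' @ 1: {5,6,7}  [accepting]
'c' @ 2: {5,6,7}  [accepting]
'b' @ 3: {5,6,7}  [accepting]
'b' @ 4: {5,6,7}  [accepting]
'b' @ 5: {5,6,7}  [accepting]
'b' @ 6: {5,6,7}  [accepting]
'c' @ 7: {5,6,7}  [accepting]
'b' @ 8: {5,6,7}  [accepting]
after full input: {5,6,7}  (accept=5 in)

Answer: ACCEPT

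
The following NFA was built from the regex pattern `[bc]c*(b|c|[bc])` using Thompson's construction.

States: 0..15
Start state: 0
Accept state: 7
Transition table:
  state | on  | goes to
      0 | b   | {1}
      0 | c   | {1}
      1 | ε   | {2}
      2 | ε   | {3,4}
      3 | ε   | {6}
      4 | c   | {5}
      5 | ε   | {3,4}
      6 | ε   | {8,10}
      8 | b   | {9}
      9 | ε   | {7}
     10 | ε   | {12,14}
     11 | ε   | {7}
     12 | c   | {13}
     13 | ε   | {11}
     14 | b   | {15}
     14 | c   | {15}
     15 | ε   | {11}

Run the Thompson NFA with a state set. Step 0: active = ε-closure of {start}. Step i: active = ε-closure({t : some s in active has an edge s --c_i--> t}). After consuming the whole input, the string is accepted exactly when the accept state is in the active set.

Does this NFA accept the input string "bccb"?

Answer: ACCEPT

Derivation:
S₀ = ε-closure({0}) = {0}
'b' @ 1: {1,2,3,4,6,8,10,12,14}
'c' @ 2: {3,4,5,6,7,8,10,11,12,13,14,15}  ✓accept
'c' @ 3: {3,4,5,6,7,8,10,11,12,13,14,15}  ✓accept
'b' @ 4: {7,9,11,15}  ✓accept
after full input: {7,9,11,15}  (accept=7 in)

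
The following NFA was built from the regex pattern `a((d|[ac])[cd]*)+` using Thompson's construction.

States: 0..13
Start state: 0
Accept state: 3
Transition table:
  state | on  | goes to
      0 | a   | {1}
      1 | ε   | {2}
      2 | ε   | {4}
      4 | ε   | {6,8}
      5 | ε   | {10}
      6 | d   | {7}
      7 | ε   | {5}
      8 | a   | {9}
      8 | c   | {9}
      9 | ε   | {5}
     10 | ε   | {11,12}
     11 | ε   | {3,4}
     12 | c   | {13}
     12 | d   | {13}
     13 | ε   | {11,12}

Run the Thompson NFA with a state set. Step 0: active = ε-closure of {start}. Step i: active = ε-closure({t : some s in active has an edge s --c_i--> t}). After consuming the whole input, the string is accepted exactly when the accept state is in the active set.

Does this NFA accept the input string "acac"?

initial (ε-close {0}): {0}
'a' @ 1: {1,2,4,6,8}
'c' @ 2: {3,4,5,6,8,9,10,11,12}  (accept∈set)
'a' @ 3: {3,4,5,6,8,9,10,11,12}  (accept∈set)
'c' @ 4: {3,4,5,6,8,9,10,11,12,13}  (accept∈set)
final: {3,4,5,6,8,9,10,11,12,13}; accept 3 in set

Answer: ACCEPT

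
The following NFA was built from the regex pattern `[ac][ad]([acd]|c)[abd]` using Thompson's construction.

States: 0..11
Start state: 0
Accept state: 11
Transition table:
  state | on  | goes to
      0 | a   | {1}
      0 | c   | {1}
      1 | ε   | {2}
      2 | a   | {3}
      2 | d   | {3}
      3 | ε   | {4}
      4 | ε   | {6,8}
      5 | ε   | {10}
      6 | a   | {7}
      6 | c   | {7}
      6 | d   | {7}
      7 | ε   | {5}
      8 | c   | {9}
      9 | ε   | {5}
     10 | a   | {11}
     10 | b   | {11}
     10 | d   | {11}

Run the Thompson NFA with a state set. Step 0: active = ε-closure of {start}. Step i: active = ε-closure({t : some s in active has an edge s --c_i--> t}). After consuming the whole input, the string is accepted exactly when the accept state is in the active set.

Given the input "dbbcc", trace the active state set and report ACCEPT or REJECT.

Answer: REJECT

Steps:
initial (ε-close {0}): {0}
'd' @ 1: {}  — no active states
rest 'bbcc' ignored (set empty)
final: {}; accept 11 not in set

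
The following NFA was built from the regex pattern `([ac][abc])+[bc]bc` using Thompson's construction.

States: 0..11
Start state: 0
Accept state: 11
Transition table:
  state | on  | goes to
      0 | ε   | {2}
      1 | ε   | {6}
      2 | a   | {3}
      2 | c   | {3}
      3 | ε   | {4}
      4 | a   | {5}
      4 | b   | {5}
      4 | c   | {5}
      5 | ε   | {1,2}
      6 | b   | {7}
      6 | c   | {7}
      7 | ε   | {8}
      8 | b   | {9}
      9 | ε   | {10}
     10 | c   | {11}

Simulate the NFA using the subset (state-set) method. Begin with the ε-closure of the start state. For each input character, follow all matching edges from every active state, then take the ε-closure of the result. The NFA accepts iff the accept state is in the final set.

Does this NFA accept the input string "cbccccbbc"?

initial (ε-close {0}): {0,2}
'c' @ 1: {3,4}
'b' @ 2: {1,2,5,6}
'c' @ 3: {3,4,7,8}
'c' @ 4: {1,2,5,6}
'c' @ 5: {3,4,7,8}
'c' @ 6: {1,2,5,6}
'b' @ 7: {7,8}
'b' @ 8: {9,10}
'c' @ 9: {11}  (accept∈set)
final: {11}; accept 11 in set

Answer: ACCEPT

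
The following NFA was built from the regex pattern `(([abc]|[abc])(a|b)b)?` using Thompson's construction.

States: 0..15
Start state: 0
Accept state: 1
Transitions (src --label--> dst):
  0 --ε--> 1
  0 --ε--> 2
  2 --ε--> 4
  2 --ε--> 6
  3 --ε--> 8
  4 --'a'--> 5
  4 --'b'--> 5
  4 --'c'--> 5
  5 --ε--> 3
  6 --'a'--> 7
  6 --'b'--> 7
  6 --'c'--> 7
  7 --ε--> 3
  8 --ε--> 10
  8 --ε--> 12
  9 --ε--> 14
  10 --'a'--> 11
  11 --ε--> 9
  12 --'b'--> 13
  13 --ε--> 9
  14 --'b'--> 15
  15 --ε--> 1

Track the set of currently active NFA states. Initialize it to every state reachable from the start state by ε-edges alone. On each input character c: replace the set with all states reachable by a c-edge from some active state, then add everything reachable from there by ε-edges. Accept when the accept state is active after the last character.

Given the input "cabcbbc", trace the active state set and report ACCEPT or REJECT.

Answer: REJECT

Derivation:
S₀ = ε-closure({0}) = {0,1,2,4,6}
'c' @ 1: {3,5,7,8,10,12}
'a' @ 2: {9,11,14}
'b' @ 3: {1,15}  (accept∈set)
'c' @ 4: {}  — no active states
rest 'bbc' ignored (set empty)
final: {}; accept 1 not in set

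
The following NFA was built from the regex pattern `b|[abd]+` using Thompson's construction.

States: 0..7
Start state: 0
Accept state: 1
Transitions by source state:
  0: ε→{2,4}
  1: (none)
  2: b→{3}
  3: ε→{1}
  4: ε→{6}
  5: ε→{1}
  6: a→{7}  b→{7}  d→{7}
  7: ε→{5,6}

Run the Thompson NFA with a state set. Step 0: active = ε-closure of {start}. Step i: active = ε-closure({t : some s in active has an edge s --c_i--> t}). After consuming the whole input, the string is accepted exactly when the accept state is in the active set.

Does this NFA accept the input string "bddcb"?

initial (ε-close {0}): {0,2,4,6}
'b' @ 1: {1,3,5,6,7}  ✓accept
'd' @ 2: {1,5,6,7}  ✓accept
'd' @ 3: {1,5,6,7}  ✓accept
'c' @ 4: {}  — state set empty
rest 'b' ignored (set empty)
after full input: {}  (accept=1 not in)

Answer: REJECT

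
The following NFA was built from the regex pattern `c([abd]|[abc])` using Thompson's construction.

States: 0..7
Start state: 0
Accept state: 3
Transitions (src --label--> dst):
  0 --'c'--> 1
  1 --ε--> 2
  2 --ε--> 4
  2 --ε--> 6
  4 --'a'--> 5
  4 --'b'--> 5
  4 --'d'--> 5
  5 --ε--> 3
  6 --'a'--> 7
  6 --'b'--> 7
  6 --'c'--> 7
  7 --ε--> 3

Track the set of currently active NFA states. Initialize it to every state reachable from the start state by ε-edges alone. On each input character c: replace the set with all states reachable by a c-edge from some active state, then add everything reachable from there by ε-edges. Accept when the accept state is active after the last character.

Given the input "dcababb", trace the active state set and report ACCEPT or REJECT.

Answer: REJECT

Steps:
S₀ = ε-closure({0}) = {0}
'd' @ 1: {}  — no active states
rest 'cababb' ignored (set empty)
end set {} — state 3 not in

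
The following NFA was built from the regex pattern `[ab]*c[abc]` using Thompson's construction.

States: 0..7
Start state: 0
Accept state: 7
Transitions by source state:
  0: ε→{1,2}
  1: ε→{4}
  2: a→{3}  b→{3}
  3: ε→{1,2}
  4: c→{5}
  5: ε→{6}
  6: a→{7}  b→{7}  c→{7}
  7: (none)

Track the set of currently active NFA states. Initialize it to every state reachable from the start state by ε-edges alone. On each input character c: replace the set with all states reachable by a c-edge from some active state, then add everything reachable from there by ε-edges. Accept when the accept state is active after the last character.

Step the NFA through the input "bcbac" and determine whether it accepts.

S₀ = ε-closure({0}) = {0,1,2,4}
'b' @ 1: {1,2,3,4}
'c' @ 2: {5,6}
'b' @ 3: {7}  [accepting]
'a' @ 4: {}  — state set empty
rest 'c' ignored (set empty)
after full input: {}  (accept=7 not in)

Answer: REJECT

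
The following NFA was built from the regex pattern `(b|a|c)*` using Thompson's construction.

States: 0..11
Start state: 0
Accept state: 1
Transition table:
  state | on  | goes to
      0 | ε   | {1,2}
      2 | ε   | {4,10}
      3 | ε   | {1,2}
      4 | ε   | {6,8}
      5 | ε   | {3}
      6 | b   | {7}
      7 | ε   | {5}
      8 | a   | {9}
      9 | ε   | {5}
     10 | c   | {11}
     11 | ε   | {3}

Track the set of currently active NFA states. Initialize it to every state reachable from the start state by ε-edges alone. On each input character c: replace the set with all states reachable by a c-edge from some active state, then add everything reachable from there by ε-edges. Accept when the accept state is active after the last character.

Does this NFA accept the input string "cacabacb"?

start: ε-closure({0}) = {0,1,2,4,6,8,10}
'c' @ 1: {1,2,3,4,6,8,10,11}  [accepting]
'a' @ 2: {1,2,3,4,5,6,8,9,10}  [accepting]
'c' @ 3: {1,2,3,4,6,8,10,11}  [accepting]
'a' @ 4: {1,2,3,4,5,6,8,9,10}  [accepting]
'b' @ 5: {1,2,3,4,5,6,7,8,10}  [accepting]
'a' @ 6: {1,2,3,4,5,6,8,9,10}  [accepting]
'c' @ 7: {1,2,3,4,6,8,10,11}  [accepting]
'b' @ 8: {1,2,3,4,5,6,7,8,10}  [accepting]
after full input: {1,2,3,4,5,6,7,8,10}  (accept=1 in)

Answer: ACCEPT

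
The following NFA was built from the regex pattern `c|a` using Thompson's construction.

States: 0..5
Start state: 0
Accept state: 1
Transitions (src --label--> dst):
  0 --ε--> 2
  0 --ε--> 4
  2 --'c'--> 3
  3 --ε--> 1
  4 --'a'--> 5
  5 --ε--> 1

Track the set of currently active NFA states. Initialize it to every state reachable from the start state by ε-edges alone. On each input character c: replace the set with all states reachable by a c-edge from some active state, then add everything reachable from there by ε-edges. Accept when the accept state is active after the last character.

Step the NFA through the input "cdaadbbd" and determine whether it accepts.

Answer: REJECT

Derivation:
start: ε-closure({0}) = {0,2,4}
'c' @ 1: {1,3}  (accept∈set)
'd' @ 2: {}  — dead — no transitions
rest 'aadbbd' ignored (set empty)
end set {} — state 1 not in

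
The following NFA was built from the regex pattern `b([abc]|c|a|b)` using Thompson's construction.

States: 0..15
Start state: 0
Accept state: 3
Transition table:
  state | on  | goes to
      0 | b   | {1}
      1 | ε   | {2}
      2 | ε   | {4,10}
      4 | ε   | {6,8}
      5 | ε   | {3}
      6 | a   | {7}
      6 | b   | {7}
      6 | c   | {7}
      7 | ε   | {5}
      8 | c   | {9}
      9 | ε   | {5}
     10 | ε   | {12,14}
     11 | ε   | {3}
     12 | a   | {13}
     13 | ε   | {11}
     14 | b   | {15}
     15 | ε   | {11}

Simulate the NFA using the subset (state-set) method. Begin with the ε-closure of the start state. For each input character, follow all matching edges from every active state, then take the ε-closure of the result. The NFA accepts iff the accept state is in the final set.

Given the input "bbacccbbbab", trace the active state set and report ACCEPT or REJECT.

Answer: REJECT

Steps:
initial (ε-close {0}): {0}
'b' @ 1: {1,2,4,6,8,10,12,14}
'b' @ 2: {3,5,7,11,15}  (accept∈set)
'a' @ 3: {}  — no active states
rest 'cccbbbab' ignored (set empty)
after full input: {}  (accept=3 not in)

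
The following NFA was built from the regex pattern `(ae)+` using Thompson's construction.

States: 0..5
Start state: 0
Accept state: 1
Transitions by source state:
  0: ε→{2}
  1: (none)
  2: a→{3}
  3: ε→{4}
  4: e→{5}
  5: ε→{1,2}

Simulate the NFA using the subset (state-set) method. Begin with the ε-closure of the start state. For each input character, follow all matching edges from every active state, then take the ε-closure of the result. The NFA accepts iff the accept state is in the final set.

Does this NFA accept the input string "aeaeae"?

initial (ε-close {0}): {0,2}
'a' @ 1: {3,4}
'e' @ 2: {1,2,5}  (accept∈set)
'a' @ 3: {3,4}
'e' @ 4: {1,2,5}  (accept∈set)
'a' @ 5: {3,4}
'e' @ 6: {1,2,5}  (accept∈set)
after full input: {1,2,5}  (accept=1 in)

Answer: ACCEPT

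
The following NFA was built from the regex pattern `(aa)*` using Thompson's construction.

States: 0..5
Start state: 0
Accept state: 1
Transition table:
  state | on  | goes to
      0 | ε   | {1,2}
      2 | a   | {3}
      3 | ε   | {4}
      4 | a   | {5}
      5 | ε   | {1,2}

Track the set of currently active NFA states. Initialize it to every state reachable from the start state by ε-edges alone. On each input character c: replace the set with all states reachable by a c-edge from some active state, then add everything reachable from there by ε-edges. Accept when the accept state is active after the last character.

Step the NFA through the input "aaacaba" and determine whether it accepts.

Answer: REJECT

Steps:
S₀ = ε-closure({0}) = {0,1,2}
'a' @ 1: {3,4}
'a' @ 2: {1,2,5}  [accepting]
'a' @ 3: {3,4}
'c' @ 4: {}  — no active states
rest 'aba' ignored (set empty)
final: {}; accept 1 not in set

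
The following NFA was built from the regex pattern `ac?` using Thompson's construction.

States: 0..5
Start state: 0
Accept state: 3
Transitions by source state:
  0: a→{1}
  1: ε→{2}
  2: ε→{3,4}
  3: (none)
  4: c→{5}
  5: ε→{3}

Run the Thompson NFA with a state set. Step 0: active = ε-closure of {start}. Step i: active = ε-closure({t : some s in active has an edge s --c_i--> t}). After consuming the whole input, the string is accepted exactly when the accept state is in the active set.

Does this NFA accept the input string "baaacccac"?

Answer: REJECT

Steps:
start: ε-closure({0}) = {0}
'b' @ 1: {}  — dead — no transitions
rest 'aaacccac' ignored (set empty)
final: {}; accept 3 not in set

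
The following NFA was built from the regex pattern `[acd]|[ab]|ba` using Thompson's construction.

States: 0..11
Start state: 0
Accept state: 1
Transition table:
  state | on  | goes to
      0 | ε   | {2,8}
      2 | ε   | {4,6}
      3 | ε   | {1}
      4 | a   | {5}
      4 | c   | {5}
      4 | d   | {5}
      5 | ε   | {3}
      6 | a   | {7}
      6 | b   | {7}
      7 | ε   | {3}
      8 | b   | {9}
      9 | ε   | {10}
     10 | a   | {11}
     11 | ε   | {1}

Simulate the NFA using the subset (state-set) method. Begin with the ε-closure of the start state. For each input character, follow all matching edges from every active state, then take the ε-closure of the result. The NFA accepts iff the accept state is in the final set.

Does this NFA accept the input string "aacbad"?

start: ε-closure({0}) = {0,2,4,6,8}
'a' @ 1: {1,3,5,7}  (accept∈set)
'a' @ 2: {}  — no active states
rest 'cbad' ignored (set empty)
after full input: {}  (accept=1 not in)

Answer: REJECT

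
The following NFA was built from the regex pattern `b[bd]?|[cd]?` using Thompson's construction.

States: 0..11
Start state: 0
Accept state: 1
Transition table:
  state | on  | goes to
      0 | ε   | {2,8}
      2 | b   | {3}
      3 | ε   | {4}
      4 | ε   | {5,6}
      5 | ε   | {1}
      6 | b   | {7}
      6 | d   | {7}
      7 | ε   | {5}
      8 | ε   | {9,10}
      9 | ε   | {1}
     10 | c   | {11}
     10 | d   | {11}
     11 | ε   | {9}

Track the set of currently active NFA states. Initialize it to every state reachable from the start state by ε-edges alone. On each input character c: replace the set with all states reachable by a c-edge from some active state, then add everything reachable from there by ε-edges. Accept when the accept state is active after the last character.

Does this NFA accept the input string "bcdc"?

Answer: REJECT

Steps:
start: ε-closure({0}) = {0,1,2,8,9,10}
'b' @ 1: {1,3,4,5,6}  ✓accept
'c' @ 2: {}  — state set empty
rest 'dc' ignored (set empty)
end set {} — state 1 not in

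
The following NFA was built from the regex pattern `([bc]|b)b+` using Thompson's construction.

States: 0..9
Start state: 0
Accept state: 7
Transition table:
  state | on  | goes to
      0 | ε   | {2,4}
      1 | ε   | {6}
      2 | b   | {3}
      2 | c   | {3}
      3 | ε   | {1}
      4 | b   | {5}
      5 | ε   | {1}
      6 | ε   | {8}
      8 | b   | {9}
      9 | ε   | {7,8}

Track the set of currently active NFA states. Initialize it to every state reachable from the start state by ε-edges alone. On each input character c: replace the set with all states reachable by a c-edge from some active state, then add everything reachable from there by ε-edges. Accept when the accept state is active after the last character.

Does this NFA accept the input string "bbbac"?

start: ε-closure({0}) = {0,2,4}
'b' @ 1: {1,3,5,6,8}
'b' @ 2: {7,8,9}  [accepting]
'b' @ 3: {7,8,9}  [accepting]
'a' @ 4: {}  — no active states
rest 'c' ignored (set empty)
final: {}; accept 7 not in set

Answer: REJECT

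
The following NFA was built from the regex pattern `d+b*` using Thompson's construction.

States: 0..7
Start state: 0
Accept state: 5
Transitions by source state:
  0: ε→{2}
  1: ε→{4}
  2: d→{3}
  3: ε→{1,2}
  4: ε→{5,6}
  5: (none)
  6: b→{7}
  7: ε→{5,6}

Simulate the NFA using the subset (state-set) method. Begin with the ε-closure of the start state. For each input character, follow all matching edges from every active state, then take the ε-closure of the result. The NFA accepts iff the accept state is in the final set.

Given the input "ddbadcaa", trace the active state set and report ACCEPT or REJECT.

S₀ = ε-closure({0}) = {0,2}
'd' @ 1: {1,2,3,4,5,6}  ✓accept
'd' @ 2: {1,2,3,4,5,6}  ✓accept
'b' @ 3: {5,6,7}  ✓accept
'a' @ 4: {}  — state set empty
rest 'dcaa' ignored (set empty)
after full input: {}  (accept=5 not in)

Answer: REJECT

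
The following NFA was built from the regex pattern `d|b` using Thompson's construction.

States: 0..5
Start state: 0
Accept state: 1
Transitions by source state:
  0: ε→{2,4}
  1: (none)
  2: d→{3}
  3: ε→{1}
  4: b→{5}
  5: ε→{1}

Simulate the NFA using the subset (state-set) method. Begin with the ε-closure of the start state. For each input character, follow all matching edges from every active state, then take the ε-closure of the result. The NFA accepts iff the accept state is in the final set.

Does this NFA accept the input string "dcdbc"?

S₀ = ε-closure({0}) = {0,2,4}
'd' @ 1: {1,3}  [accepting]
'c' @ 2: {}  — no active states
rest 'dbc' ignored (set empty)
final: {}; accept 1 not in set

Answer: REJECT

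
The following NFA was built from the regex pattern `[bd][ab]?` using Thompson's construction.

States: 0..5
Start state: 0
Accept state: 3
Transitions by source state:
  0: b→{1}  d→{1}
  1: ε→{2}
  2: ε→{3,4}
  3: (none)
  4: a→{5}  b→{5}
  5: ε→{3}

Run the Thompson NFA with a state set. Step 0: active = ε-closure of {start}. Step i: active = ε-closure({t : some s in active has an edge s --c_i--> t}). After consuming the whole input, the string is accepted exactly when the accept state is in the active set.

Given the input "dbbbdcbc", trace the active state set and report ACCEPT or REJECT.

start: ε-closure({0}) = {0}
'd' @ 1: {1,2,3,4}  [accepting]
'b' @ 2: {3,5}  [accepting]
'b' @ 3: {}  — dead — no transitions
rest 'bdcbc' ignored (set empty)
final: {}; accept 3 not in set

Answer: REJECT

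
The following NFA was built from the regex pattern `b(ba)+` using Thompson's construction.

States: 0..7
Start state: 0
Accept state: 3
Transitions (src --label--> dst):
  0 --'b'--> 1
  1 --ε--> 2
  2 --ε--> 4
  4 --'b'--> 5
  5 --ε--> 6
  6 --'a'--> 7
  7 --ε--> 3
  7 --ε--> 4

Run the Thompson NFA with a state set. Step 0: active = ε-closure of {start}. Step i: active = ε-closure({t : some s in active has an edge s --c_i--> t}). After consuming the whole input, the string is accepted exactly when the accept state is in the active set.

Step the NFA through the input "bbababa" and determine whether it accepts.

start: ε-closure({0}) = {0}
'b' @ 1: {1,2,4}
'b' @ 2: {5,6}
'a' @ 3: {3,4,7}  (accept∈set)
'b' @ 4: {5,6}
'a' @ 5: {3,4,7}  (accept∈set)
'b' @ 6: {5,6}
'a' @ 7: {3,4,7}  (accept∈set)
end set {3,4,7} — state 3 in

Answer: ACCEPT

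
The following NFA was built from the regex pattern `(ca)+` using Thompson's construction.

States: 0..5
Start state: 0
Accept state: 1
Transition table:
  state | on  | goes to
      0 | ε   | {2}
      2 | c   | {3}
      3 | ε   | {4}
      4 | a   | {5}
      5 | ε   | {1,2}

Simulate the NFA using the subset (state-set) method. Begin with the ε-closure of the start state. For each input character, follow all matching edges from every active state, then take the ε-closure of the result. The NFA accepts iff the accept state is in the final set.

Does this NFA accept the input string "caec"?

initial (ε-close {0}): {0,2}
'c' @ 1: {3,4}
'a' @ 2: {1,2,5}  [accepting]
'e' @ 3: {}  — state set empty
rest 'c' ignored (set empty)
after full input: {}  (accept=1 not in)

Answer: REJECT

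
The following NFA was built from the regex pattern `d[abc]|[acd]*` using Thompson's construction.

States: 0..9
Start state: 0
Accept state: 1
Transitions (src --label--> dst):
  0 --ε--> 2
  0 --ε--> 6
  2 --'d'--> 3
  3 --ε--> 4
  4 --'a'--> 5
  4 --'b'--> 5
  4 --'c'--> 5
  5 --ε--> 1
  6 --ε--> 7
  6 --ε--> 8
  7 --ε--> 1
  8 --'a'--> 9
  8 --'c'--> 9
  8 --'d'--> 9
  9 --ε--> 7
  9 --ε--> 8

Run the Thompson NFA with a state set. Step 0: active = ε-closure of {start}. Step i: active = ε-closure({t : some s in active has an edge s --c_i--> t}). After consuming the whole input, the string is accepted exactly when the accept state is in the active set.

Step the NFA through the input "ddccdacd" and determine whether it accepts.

S₀ = ε-closure({0}) = {0,1,2,6,7,8}
'd' @ 1: {1,3,4,7,8,9}  (accept∈set)
'd' @ 2: {1,7,8,9}  (accept∈set)
'c' @ 3: {1,7,8,9}  (accept∈set)
'c' @ 4: {1,7,8,9}  (accept∈set)
'd' @ 5: {1,7,8,9}  (accept∈set)
'a' @ 6: {1,7,8,9}  (accept∈set)
'c' @ 7: {1,7,8,9}  (accept∈set)
'd' @ 8: {1,7,8,9}  (accept∈set)
end set {1,7,8,9} — state 1 in

Answer: ACCEPT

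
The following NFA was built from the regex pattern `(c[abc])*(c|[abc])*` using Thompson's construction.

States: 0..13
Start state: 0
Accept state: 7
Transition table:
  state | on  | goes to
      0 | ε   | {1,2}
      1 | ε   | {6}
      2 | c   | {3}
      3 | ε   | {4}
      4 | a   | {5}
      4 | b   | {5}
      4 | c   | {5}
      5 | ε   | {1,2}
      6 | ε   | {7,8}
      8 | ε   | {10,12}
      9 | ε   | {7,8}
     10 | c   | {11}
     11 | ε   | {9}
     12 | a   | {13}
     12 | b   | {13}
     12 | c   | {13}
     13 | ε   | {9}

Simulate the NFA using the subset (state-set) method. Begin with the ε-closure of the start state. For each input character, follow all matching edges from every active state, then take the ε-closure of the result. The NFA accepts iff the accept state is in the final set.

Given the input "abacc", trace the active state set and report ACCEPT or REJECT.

Answer: ACCEPT

Steps:
S₀ = ε-closure({0}) = {0,1,2,6,7,8,10,12}
'a' @ 1: {7,8,9,10,12,13}  [accepting]
'b' @ 2: {7,8,9,10,12,13}  [accepting]
'a' @ 3: {7,8,9,10,12,13}  [accepting]
'c' @ 4: {7,8,9,10,11,12,13}  [accepting]
'c' @ 5: {7,8,9,10,11,12,13}  [accepting]
end set {7,8,9,10,11,12,13} — state 7 in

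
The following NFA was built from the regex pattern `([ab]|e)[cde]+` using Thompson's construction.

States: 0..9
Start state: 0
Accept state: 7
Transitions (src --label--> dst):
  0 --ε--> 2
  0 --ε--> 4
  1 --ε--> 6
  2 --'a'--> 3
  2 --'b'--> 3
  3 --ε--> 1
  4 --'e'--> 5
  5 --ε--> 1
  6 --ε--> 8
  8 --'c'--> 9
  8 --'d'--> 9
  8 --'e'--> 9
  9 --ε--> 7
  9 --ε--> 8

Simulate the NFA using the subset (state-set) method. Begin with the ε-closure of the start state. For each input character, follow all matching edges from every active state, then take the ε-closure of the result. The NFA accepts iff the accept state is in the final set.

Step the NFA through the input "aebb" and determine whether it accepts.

Answer: REJECT

Steps:
S₀ = ε-closure({0}) = {0,2,4}
'a' @ 1: {1,3,6,8}
'e' @ 2: {7,8,9}  (accept∈set)
'b' @ 3: {}  — no active states
rest 'b' ignored (set empty)
after full input: {}  (accept=7 not in)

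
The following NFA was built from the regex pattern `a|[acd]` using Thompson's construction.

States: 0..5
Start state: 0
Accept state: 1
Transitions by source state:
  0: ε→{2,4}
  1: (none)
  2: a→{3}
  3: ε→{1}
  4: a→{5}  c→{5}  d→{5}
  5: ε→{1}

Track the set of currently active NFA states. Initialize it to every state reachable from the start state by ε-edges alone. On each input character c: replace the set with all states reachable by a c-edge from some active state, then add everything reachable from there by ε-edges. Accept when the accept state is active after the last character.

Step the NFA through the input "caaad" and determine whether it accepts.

Answer: REJECT

Trace:
initial (ε-close {0}): {0,2,4}
'c' @ 1: {1,5}  ✓accept
'a' @ 2: {}  — no active states
rest 'aad' ignored (set empty)
final: {}; accept 1 not in set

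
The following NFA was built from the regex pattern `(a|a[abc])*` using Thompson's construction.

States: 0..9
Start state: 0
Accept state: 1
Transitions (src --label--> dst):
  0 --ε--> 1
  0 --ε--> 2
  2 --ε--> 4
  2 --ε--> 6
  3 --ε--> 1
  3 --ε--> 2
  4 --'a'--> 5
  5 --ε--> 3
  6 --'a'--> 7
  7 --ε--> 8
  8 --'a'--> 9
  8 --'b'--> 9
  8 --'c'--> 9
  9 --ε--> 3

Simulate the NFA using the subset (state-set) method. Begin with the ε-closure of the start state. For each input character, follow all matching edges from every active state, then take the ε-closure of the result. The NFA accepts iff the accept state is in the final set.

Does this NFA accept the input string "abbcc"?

Answer: REJECT

Trace:
initial (ε-close {0}): {0,1,2,4,6}
'a' @ 1: {1,2,3,4,5,6,7,8}  (accept∈set)
'b' @ 2: {1,2,3,4,6,9}  (accept∈set)
'b' @ 3: {}  — state set empty
rest 'cc' ignored (set empty)
final: {}; accept 1 not in set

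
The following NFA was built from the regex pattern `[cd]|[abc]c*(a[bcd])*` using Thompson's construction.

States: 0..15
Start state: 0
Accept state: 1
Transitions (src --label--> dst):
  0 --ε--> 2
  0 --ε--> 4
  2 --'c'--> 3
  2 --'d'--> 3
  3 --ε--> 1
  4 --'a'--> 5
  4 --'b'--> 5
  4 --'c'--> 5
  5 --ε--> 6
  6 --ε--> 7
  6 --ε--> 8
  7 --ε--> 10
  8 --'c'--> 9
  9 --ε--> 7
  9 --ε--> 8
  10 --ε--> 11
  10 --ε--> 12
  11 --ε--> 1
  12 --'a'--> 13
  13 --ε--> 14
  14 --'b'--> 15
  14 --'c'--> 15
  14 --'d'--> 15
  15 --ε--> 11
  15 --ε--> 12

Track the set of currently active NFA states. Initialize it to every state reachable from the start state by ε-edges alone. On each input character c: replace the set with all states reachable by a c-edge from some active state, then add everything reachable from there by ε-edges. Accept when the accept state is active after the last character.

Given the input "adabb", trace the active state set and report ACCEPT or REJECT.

initial (ε-close {0}): {0,2,4}
'a' @ 1: {1,5,6,7,8,10,11,12}  [accepting]
'd' @ 2: {}  — no active states
rest 'abb' ignored (set empty)
after full input: {}  (accept=1 not in)

Answer: REJECT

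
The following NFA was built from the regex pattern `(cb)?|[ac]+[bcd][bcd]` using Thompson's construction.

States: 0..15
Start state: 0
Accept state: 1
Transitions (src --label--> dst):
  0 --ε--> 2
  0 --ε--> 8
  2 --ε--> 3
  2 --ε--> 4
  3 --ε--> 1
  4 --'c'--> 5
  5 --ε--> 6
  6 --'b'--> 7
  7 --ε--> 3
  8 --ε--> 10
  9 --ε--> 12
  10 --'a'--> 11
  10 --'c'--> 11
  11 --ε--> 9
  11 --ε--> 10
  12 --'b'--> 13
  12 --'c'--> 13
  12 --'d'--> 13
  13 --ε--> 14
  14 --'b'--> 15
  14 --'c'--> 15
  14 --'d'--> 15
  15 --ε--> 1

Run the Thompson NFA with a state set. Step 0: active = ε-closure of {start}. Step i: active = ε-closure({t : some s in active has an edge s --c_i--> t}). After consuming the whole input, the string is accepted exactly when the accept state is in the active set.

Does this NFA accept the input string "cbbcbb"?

initial (ε-close {0}): {0,1,2,3,4,8,10}
'c' @ 1: {5,6,9,10,11,12}
'b' @ 2: {1,3,7,13,14}  (accept∈set)
'b' @ 3: {1,15}  (accept∈set)
'c' @ 4: {}  — dead — no transitions
rest 'bb' ignored (set empty)
after full input: {}  (accept=1 not in)

Answer: REJECT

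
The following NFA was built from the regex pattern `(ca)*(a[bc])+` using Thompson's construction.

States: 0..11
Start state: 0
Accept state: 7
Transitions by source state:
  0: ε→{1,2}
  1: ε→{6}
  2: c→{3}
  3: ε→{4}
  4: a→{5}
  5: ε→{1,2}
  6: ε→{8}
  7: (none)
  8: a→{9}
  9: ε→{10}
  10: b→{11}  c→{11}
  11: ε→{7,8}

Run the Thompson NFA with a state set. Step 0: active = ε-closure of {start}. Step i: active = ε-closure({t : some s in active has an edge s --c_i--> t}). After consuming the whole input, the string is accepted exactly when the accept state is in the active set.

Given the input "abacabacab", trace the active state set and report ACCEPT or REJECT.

S₀ = ε-closure({0}) = {0,1,2,6,8}
'a' @ 1: {9,10}
'b' @ 2: {7,8,11}  (accept∈set)
'a' @ 3: {9,10}
'c' @ 4: {7,8,11}  (accept∈set)
'a' @ 5: {9,10}
'b' @ 6: {7,8,11}  (accept∈set)
'a' @ 7: {9,10}
'c' @ 8: {7,8,11}  (accept∈set)
'a' @ 9: {9,10}
'b' @ 10: {7,8,11}  (accept∈set)
end set {7,8,11} — state 7 in

Answer: ACCEPT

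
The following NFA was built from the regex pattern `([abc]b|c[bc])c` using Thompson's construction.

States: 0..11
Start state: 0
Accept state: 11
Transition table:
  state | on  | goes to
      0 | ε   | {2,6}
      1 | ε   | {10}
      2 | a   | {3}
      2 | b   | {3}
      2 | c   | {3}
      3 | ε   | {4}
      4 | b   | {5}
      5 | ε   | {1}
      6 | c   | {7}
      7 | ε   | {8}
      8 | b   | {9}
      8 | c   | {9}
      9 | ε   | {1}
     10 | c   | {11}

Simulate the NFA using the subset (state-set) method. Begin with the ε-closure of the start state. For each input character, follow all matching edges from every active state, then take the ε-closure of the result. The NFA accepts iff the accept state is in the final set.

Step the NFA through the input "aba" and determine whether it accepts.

Answer: REJECT

Trace:
start: ε-closure({0}) = {0,2,6}
'a' @ 1: {3,4}
'b' @ 2: {1,5,10}
'a' @ 3: {}  — dead — no transitions
final: {}; accept 11 not in set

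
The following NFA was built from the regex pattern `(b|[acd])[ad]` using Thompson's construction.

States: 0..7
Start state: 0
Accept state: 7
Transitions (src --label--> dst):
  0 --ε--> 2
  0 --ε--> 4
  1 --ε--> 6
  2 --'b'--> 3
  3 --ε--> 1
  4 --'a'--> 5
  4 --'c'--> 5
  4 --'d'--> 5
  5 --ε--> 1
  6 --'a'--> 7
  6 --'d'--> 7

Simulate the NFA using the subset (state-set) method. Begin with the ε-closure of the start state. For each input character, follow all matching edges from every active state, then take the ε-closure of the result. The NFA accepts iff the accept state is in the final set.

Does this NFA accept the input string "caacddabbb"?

Answer: REJECT

Steps:
initial (ε-close {0}): {0,2,4}
'c' @ 1: {1,5,6}
'a' @ 2: {7}  (accept∈set)
'a' @ 3: {}  — no active states
rest 'cddabbb' ignored (set empty)
after full input: {}  (accept=7 not in)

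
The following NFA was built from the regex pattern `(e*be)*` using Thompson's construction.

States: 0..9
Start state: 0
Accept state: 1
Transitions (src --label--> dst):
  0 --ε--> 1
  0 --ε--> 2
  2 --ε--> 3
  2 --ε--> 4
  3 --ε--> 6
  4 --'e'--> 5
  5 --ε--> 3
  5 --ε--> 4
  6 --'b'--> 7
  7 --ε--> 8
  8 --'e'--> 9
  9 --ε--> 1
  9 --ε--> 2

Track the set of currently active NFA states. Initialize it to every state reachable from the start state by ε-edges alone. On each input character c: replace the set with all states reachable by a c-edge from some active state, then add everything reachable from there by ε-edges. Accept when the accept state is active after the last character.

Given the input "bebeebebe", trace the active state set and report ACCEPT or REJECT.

initial (ε-close {0}): {0,1,2,3,4,6}
'b' @ 1: {7,8}
'e' @ 2: {1,2,3,4,6,9}  [accepting]
'b' @ 3: {7,8}
'e' @ 4: {1,2,3,4,6,9}  [accepting]
'e' @ 5: {3,4,5,6}
'b' @ 6: {7,8}
'e' @ 7: {1,2,3,4,6,9}  [accepting]
'b' @ 8: {7,8}
'e' @ 9: {1,2,3,4,6,9}  [accepting]
final: {1,2,3,4,6,9}; accept 1 in set

Answer: ACCEPT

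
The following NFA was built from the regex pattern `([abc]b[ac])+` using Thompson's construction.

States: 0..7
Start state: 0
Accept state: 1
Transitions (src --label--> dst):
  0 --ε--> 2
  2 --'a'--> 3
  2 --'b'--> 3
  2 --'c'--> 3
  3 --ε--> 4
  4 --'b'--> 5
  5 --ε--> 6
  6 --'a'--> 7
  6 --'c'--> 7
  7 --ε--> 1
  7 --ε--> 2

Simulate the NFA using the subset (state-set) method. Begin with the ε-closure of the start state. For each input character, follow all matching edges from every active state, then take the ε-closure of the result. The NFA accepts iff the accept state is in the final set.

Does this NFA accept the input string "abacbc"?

Answer: ACCEPT

Steps:
S₀ = ε-closure({0}) = {0,2}
'a' @ 1: {3,4}
'b' @ 2: {5,6}
'a' @ 3: {1,2,7}  (accept∈set)
'c' @ 4: {3,4}
'b' @ 5: {5,6}
'c' @ 6: {1,2,7}  (accept∈set)
after full input: {1,2,7}  (accept=1 in)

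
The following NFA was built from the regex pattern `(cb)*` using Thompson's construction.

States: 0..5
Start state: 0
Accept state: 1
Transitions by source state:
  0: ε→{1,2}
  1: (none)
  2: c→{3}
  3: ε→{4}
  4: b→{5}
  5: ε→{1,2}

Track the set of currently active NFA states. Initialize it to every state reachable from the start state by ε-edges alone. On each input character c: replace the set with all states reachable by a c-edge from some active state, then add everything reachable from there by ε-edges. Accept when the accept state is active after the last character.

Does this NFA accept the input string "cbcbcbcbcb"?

Answer: ACCEPT

Trace:
initial (ε-close {0}): {0,1,2}
'c' @ 1: {3,4}
'b' @ 2: {1,2,5}  [accepting]
'c' @ 3: {3,4}
'b' @ 4: {1,2,5}  [accepting]
'c' @ 5: {3,4}
'b' @ 6: {1,2,5}  [accepting]
'c' @ 7: {3,4}
'b' @ 8: {1,2,5}  [accepting]
'c' @ 9: {3,4}
'b' @ 10: {1,2,5}  [accepting]
final: {1,2,5}; accept 1 in set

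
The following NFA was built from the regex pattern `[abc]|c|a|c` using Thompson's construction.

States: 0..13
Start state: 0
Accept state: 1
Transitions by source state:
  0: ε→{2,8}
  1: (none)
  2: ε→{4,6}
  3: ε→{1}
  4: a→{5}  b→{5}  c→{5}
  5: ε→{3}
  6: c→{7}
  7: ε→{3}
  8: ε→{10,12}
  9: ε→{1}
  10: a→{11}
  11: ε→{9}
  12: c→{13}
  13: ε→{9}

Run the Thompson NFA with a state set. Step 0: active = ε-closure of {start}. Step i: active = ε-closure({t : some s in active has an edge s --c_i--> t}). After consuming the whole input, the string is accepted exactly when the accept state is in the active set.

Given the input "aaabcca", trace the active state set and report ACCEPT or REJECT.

start: ε-closure({0}) = {0,2,4,6,8,10,12}
'a' @ 1: {1,3,5,9,11}  (accept∈set)
'a' @ 2: {}  — state set empty
rest 'abcca' ignored (set empty)
end set {} — state 1 not in

Answer: REJECT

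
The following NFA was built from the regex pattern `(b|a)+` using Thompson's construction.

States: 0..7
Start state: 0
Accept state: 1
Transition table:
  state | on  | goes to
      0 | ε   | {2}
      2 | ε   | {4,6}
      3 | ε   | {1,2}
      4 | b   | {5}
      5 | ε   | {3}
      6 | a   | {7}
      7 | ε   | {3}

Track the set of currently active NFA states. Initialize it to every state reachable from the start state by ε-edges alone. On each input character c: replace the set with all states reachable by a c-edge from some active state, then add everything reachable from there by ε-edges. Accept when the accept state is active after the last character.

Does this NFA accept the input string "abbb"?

Answer: ACCEPT

Derivation:
S₀ = ε-closure({0}) = {0,2,4,6}
'a' @ 1: {1,2,3,4,6,7}  ✓accept
'b' @ 2: {1,2,3,4,5,6}  ✓accept
'b' @ 3: {1,2,3,4,5,6}  ✓accept
'b' @ 4: {1,2,3,4,5,6}  ✓accept
end set {1,2,3,4,5,6} — state 1 in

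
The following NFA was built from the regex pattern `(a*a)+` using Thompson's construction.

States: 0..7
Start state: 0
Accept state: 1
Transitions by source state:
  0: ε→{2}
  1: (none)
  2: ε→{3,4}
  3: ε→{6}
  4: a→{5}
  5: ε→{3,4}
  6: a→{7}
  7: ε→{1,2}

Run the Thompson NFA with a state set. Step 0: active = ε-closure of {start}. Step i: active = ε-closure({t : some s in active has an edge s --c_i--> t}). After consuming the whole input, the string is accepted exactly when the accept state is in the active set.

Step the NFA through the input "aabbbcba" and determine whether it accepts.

Answer: REJECT

Derivation:
S₀ = ε-closure({0}) = {0,2,3,4,6}
'a' @ 1: {1,2,3,4,5,6,7}  ✓accept
'a' @ 2: {1,2,3,4,5,6,7}  ✓accept
'b' @ 3: {}  — no active states
rest 'bbcba' ignored (set empty)
after full input: {}  (accept=1 not in)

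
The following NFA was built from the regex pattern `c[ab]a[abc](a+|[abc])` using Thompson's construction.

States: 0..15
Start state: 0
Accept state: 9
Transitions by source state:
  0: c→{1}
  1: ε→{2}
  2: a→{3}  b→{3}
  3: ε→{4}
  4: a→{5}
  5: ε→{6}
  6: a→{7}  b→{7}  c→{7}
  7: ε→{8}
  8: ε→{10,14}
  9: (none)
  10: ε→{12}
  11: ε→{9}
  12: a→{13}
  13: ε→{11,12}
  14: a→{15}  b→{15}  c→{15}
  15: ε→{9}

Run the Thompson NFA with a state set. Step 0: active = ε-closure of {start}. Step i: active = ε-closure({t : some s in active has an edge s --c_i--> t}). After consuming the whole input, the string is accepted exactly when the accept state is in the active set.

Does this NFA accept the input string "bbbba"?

start: ε-closure({0}) = {0}
'b' @ 1: {}  — no active states
rest 'bbba' ignored (set empty)
final: {}; accept 9 not in set

Answer: REJECT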